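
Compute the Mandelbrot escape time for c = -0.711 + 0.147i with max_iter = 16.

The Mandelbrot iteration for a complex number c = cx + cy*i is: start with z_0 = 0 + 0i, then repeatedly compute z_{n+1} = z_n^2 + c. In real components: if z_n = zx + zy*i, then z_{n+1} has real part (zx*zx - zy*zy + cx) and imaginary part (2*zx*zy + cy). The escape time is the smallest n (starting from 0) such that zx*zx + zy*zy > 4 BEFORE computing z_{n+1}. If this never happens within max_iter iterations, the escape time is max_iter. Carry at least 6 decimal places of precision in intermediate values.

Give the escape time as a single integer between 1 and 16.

z_0 = 0 + 0i, c = -0.7110 + 0.1470i
Iter 1: z = -0.7110 + 0.1470i, |z|^2 = 0.5271
Iter 2: z = -0.2271 + -0.0620i, |z|^2 = 0.0554
Iter 3: z = -0.6633 + 0.1752i, |z|^2 = 0.4706
Iter 4: z = -0.3017 + -0.0854i, |z|^2 = 0.0983
Iter 5: z = -0.6272 + 0.1985i, |z|^2 = 0.4328
Iter 6: z = -0.3570 + -0.1020i, |z|^2 = 0.1379
Iter 7: z = -0.5940 + 0.2199i, |z|^2 = 0.4011
Iter 8: z = -0.4065 + -0.1142i, |z|^2 = 0.1783
Iter 9: z = -0.5588 + 0.2398i, |z|^2 = 0.3697
Iter 10: z = -0.4563 + -0.1210i, |z|^2 = 0.2229
Iter 11: z = -0.5174 + 0.2574i, |z|^2 = 0.3340
Iter 12: z = -0.5095 + -0.1194i, |z|^2 = 0.2739
Iter 13: z = -0.4656 + 0.2687i, |z|^2 = 0.2890
Iter 14: z = -0.5664 + -0.1032i, |z|^2 = 0.3314
Iter 15: z = -0.4009 + 0.2639i, |z|^2 = 0.2304

Answer: 16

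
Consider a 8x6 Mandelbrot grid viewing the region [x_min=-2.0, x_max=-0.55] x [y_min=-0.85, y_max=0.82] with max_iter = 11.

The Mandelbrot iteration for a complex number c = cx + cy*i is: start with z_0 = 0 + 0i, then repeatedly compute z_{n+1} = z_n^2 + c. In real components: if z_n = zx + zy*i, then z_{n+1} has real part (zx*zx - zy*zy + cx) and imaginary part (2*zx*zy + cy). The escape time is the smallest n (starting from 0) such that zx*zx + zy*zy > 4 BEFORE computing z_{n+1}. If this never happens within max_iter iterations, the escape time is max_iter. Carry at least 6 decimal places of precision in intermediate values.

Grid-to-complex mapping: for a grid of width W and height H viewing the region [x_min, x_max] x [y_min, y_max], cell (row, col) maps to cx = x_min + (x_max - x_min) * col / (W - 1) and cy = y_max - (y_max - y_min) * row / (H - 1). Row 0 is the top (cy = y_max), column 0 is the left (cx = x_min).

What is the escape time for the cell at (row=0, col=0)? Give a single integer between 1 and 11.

z_0 = 0 + 0i, c = -2.0000 + 0.8200i
Iter 1: z = -2.0000 + 0.8200i, |z|^2 = 4.6724
Escaped at iteration 1

Answer: 1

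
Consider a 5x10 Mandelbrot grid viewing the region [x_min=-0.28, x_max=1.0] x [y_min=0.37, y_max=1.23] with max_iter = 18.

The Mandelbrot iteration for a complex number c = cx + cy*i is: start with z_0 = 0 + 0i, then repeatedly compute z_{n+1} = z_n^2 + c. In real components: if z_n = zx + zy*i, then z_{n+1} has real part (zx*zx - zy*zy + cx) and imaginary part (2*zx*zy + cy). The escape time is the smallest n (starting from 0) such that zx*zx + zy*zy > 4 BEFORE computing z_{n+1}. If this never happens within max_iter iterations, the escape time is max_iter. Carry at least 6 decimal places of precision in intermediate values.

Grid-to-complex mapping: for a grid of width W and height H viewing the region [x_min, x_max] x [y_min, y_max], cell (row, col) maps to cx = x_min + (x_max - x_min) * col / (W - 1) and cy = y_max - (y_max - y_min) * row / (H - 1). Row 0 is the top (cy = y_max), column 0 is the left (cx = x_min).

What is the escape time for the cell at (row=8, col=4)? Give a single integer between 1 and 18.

z_0 = 0 + 0i, c = 1.0000 + 0.4656i
Iter 1: z = 1.0000 + 0.4656i, |z|^2 = 1.2167
Iter 2: z = 1.7833 + 1.3967i, |z|^2 = 5.1307
Escaped at iteration 2

Answer: 2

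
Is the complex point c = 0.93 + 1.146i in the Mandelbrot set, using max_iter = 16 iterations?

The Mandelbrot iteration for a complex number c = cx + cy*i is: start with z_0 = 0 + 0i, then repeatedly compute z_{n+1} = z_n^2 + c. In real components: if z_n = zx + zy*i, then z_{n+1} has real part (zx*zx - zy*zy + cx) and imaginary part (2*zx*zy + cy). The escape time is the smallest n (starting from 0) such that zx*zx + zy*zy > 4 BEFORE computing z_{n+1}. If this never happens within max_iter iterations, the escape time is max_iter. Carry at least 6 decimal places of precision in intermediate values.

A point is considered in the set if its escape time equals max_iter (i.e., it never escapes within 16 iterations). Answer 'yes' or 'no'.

Answer: no

Derivation:
z_0 = 0 + 0i, c = 0.9300 + 1.1460i
Iter 1: z = 0.9300 + 1.1460i, |z|^2 = 2.1782
Iter 2: z = 0.4816 + 3.2776i, |z|^2 = 10.9743
Escaped at iteration 2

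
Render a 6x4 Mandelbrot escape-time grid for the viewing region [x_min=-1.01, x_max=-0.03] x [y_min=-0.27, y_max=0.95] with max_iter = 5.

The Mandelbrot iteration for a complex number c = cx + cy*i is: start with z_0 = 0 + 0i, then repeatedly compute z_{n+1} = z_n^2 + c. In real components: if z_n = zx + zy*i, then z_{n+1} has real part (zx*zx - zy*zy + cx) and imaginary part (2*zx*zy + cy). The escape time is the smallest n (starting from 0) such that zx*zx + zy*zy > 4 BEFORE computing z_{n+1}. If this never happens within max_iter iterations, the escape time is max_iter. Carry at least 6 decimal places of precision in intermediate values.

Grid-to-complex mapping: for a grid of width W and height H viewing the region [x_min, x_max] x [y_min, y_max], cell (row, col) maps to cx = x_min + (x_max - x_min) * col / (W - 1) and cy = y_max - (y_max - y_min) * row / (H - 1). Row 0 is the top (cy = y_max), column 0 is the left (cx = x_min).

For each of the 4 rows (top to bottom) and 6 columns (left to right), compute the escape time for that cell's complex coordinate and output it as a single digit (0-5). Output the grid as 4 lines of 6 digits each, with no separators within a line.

(row=0, col=0): c = -1.0100 + 0.9500i → escape time 3
(row=0, col=1): c = -0.8140 + 0.9500i → escape time 3
(row=0, col=2): c = -0.6180 + 0.9500i → escape time 4
(row=0, col=3): c = -0.4220 + 0.9500i → escape time 4
(row=0, col=4): c = -0.2260 + 0.9500i → escape time 5
(row=0, col=5): c = -0.0300 + 0.9500i → escape time 5
(row=1, col=0): c = -1.0100 + 0.5433i → escape time 5
(row=1, col=1): c = -0.8140 + 0.5433i → escape time 5
(row=1, col=2): c = -0.6180 + 0.5433i → escape time 5
(row=1, col=3): c = -0.4220 + 0.5433i → escape time 5
(row=1, col=4): c = -0.2260 + 0.5433i → escape time 5
(row=1, col=5): c = -0.0300 + 0.5433i → escape time 5
(row=2, col=0): c = -1.0100 + 0.1367i → escape time 5
(row=2, col=1): c = -0.8140 + 0.1367i → escape time 5
(row=2, col=2): c = -0.6180 + 0.1367i → escape time 5
(row=2, col=3): c = -0.4220 + 0.1367i → escape time 5
(row=2, col=4): c = -0.2260 + 0.1367i → escape time 5
(row=2, col=5): c = -0.0300 + 0.1367i → escape time 5
(row=3, col=0): c = -1.0100 + -0.2700i → escape time 5
(row=3, col=1): c = -0.8140 + -0.2700i → escape time 5
(row=3, col=2): c = -0.6180 + -0.2700i → escape time 5
(row=3, col=3): c = -0.4220 + -0.2700i → escape time 5
(row=3, col=4): c = -0.2260 + -0.2700i → escape time 5
(row=3, col=5): c = -0.0300 + -0.2700i → escape time 5

Answer: 334455
555555
555555
555555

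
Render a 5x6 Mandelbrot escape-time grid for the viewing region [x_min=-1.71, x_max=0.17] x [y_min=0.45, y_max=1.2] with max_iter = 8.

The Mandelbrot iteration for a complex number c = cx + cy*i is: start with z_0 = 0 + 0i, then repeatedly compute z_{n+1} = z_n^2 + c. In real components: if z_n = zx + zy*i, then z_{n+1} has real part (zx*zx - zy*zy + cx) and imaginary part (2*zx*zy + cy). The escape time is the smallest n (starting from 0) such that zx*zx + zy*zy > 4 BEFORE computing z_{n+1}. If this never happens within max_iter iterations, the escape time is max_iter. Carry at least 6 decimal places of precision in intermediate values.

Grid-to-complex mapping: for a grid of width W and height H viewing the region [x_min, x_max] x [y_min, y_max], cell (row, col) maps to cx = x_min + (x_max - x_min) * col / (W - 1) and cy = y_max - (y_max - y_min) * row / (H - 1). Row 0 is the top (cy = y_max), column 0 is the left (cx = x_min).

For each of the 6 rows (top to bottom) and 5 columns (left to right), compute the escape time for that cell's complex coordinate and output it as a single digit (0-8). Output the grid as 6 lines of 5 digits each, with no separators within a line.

Answer: 12332
13354
23464
33486
33588
36788

Derivation:
(row=0, col=0): c = -1.7100 + 1.2000i → escape time 1
(row=0, col=1): c = -1.2400 + 1.2000i → escape time 2
(row=0, col=2): c = -0.7700 + 1.2000i → escape time 3
(row=0, col=3): c = -0.3000 + 1.2000i → escape time 3
(row=0, col=4): c = 0.1700 + 1.2000i → escape time 2
(row=1, col=0): c = -1.7100 + 1.0500i → escape time 1
(row=1, col=1): c = -1.2400 + 1.0500i → escape time 3
(row=1, col=2): c = -0.7700 + 1.0500i → escape time 3
(row=1, col=3): c = -0.3000 + 1.0500i → escape time 5
(row=1, col=4): c = 0.1700 + 1.0500i → escape time 4
(row=2, col=0): c = -1.7100 + 0.9000i → escape time 2
(row=2, col=1): c = -1.2400 + 0.9000i → escape time 3
(row=2, col=2): c = -0.7700 + 0.9000i → escape time 4
(row=2, col=3): c = -0.3000 + 0.9000i → escape time 6
(row=2, col=4): c = 0.1700 + 0.9000i → escape time 4
(row=3, col=0): c = -1.7100 + 0.7500i → escape time 3
(row=3, col=1): c = -1.2400 + 0.7500i → escape time 3
(row=3, col=2): c = -0.7700 + 0.7500i → escape time 4
(row=3, col=3): c = -0.3000 + 0.7500i → escape time 8
(row=3, col=4): c = 0.1700 + 0.7500i → escape time 6
(row=4, col=0): c = -1.7100 + 0.6000i → escape time 3
(row=4, col=1): c = -1.2400 + 0.6000i → escape time 3
(row=4, col=2): c = -0.7700 + 0.6000i → escape time 5
(row=4, col=3): c = -0.3000 + 0.6000i → escape time 8
(row=4, col=4): c = 0.1700 + 0.6000i → escape time 8
(row=5, col=0): c = -1.7100 + 0.4500i → escape time 3
(row=5, col=1): c = -1.2400 + 0.4500i → escape time 6
(row=5, col=2): c = -0.7700 + 0.4500i → escape time 7
(row=5, col=3): c = -0.3000 + 0.4500i → escape time 8
(row=5, col=4): c = 0.1700 + 0.4500i → escape time 8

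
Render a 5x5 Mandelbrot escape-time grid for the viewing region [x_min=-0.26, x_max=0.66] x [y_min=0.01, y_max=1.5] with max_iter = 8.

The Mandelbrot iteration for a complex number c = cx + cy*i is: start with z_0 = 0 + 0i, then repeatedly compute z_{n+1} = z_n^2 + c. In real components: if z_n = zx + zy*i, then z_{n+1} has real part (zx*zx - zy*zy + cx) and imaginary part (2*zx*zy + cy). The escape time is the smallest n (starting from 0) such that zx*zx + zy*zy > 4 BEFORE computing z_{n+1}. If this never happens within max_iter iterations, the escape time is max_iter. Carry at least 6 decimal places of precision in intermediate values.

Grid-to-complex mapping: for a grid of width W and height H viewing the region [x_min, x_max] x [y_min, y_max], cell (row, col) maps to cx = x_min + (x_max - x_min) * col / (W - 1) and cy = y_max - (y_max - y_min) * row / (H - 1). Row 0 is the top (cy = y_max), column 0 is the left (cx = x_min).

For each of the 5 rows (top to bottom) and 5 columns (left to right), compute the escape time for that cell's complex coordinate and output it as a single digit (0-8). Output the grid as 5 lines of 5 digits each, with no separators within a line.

(row=0, col=0): c = -0.2600 + 1.5000i → escape time 2
(row=0, col=1): c = -0.0300 + 1.5000i → escape time 2
(row=0, col=2): c = 0.2000 + 1.5000i → escape time 2
(row=0, col=3): c = 0.4300 + 1.5000i → escape time 2
(row=0, col=4): c = 0.6600 + 1.5000i → escape time 2
(row=1, col=0): c = -0.2600 + 1.1275i → escape time 4
(row=1, col=1): c = -0.0300 + 1.1275i → escape time 4
(row=1, col=2): c = 0.2000 + 1.1275i → escape time 3
(row=1, col=3): c = 0.4300 + 1.1275i → escape time 2
(row=1, col=4): c = 0.6600 + 1.1275i → escape time 2
(row=2, col=0): c = -0.2600 + 0.7550i → escape time 8
(row=2, col=1): c = -0.0300 + 0.7550i → escape time 8
(row=2, col=2): c = 0.2000 + 0.7550i → escape time 6
(row=2, col=3): c = 0.4300 + 0.7550i → escape time 4
(row=2, col=4): c = 0.6600 + 0.7550i → escape time 3
(row=3, col=0): c = -0.2600 + 0.3825i → escape time 8
(row=3, col=1): c = -0.0300 + 0.3825i → escape time 8
(row=3, col=2): c = 0.2000 + 0.3825i → escape time 8
(row=3, col=3): c = 0.4300 + 0.3825i → escape time 8
(row=3, col=4): c = 0.6600 + 0.3825i → escape time 3
(row=4, col=0): c = -0.2600 + 0.0100i → escape time 8
(row=4, col=1): c = -0.0300 + 0.0100i → escape time 8
(row=4, col=2): c = 0.2000 + 0.0100i → escape time 8
(row=4, col=3): c = 0.4300 + 0.0100i → escape time 6
(row=4, col=4): c = 0.6600 + 0.0100i → escape time 4

Answer: 22222
44322
88643
88883
88864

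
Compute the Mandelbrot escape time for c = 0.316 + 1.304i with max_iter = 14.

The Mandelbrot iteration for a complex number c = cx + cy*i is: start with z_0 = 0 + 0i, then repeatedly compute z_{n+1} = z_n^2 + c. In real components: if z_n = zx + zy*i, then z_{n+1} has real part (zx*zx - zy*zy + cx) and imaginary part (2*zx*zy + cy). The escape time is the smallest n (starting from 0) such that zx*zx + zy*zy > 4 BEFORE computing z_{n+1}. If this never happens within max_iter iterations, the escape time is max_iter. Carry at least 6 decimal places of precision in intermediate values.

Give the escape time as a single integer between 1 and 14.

Answer: 2

Derivation:
z_0 = 0 + 0i, c = 0.3160 + 1.3040i
Iter 1: z = 0.3160 + 1.3040i, |z|^2 = 1.8003
Iter 2: z = -1.2846 + 2.1281i, |z|^2 = 6.1790
Escaped at iteration 2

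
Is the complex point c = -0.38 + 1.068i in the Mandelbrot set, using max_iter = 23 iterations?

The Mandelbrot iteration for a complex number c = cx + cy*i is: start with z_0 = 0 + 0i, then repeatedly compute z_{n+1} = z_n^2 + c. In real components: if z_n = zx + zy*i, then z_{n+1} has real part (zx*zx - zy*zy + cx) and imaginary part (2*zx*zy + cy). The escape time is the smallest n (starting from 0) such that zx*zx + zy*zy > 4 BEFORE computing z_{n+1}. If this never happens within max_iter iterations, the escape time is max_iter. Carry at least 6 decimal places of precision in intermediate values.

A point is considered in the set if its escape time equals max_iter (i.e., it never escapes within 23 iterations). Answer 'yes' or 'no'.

Answer: no

Derivation:
z_0 = 0 + 0i, c = -0.3800 + 1.0680i
Iter 1: z = -0.3800 + 1.0680i, |z|^2 = 1.2850
Iter 2: z = -1.3762 + 0.2563i, |z|^2 = 1.9597
Iter 3: z = 1.4483 + 0.3625i, |z|^2 = 2.2290
Iter 4: z = 1.5862 + 2.1180i, |z|^2 = 7.0018
Escaped at iteration 4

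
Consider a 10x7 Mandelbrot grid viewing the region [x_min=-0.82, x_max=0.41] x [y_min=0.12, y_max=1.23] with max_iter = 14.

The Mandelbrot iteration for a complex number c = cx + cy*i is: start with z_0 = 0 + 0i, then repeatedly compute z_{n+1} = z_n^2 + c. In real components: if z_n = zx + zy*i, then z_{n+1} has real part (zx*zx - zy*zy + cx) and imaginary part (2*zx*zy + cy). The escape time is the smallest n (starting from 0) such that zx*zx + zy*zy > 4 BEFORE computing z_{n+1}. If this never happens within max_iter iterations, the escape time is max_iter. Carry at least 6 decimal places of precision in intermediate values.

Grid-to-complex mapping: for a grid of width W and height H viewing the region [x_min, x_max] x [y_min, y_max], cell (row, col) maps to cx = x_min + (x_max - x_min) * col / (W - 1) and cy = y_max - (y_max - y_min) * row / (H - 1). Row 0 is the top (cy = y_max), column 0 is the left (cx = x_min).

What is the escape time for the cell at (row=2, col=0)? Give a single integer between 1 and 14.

z_0 = 0 + 0i, c = -0.8200 + 0.8600i
Iter 1: z = -0.8200 + 0.8600i, |z|^2 = 1.4120
Iter 2: z = -0.8872 + -0.5504i, |z|^2 = 1.0901
Iter 3: z = -0.3358 + 1.8366i, |z|^2 = 3.4860
Iter 4: z = -4.0804 + -0.3735i, |z|^2 = 16.7895
Escaped at iteration 4

Answer: 4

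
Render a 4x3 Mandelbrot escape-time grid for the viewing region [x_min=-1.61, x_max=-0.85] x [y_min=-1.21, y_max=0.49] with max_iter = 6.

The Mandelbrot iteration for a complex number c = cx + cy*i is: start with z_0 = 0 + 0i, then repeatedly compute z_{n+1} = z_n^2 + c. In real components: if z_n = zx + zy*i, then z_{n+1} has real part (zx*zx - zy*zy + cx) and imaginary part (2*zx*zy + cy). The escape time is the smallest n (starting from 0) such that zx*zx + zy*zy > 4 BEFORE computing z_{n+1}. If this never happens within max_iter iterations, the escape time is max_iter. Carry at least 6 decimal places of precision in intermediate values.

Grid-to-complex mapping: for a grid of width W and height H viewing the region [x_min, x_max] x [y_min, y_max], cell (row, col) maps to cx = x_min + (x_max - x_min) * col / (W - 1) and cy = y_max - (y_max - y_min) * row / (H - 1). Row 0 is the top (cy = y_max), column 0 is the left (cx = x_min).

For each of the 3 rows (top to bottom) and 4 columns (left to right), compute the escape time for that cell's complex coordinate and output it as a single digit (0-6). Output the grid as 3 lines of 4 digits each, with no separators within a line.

Answer: 3356
4666
1233

Derivation:
(row=0, col=0): c = -1.6100 + 0.4900i → escape time 3
(row=0, col=1): c = -1.3567 + 0.4900i → escape time 3
(row=0, col=2): c = -1.1033 + 0.4900i → escape time 5
(row=0, col=3): c = -0.8500 + 0.4900i → escape time 6
(row=1, col=0): c = -1.6100 + -0.3600i → escape time 4
(row=1, col=1): c = -1.3567 + -0.3600i → escape time 6
(row=1, col=2): c = -1.1033 + -0.3600i → escape time 6
(row=1, col=3): c = -0.8500 + -0.3600i → escape time 6
(row=2, col=0): c = -1.6100 + -1.2100i → escape time 1
(row=2, col=1): c = -1.3567 + -1.2100i → escape time 2
(row=2, col=2): c = -1.1033 + -1.2100i → escape time 3
(row=2, col=3): c = -0.8500 + -1.2100i → escape time 3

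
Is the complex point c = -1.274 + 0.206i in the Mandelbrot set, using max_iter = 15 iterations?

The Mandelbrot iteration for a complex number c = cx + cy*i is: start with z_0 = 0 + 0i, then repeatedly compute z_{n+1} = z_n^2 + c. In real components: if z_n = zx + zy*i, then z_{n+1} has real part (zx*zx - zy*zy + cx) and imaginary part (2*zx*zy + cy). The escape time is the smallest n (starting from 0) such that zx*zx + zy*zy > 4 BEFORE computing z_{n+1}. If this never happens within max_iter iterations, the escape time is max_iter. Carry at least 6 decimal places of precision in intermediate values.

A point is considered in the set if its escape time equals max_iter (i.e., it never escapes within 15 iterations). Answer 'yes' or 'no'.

z_0 = 0 + 0i, c = -1.2740 + 0.2060i
Iter 1: z = -1.2740 + 0.2060i, |z|^2 = 1.6655
Iter 2: z = 0.3066 + -0.3189i, |z|^2 = 0.1957
Iter 3: z = -1.2817 + 0.0104i, |z|^2 = 1.6428
Iter 4: z = 0.3685 + 0.1793i, |z|^2 = 0.1680
Iter 5: z = -1.1703 + 0.3381i, |z|^2 = 1.4839
Iter 6: z = -0.0187 + -0.5854i, |z|^2 = 0.3431
Iter 7: z = -1.6164 + 0.2279i, |z|^2 = 2.6646
Iter 8: z = 1.2867 + -0.5308i, |z|^2 = 1.9374
Iter 9: z = 0.1000 + -1.1600i, |z|^2 = 1.3555
Iter 10: z = -2.6095 + -0.0259i, |z|^2 = 6.8104
Escaped at iteration 10

Answer: no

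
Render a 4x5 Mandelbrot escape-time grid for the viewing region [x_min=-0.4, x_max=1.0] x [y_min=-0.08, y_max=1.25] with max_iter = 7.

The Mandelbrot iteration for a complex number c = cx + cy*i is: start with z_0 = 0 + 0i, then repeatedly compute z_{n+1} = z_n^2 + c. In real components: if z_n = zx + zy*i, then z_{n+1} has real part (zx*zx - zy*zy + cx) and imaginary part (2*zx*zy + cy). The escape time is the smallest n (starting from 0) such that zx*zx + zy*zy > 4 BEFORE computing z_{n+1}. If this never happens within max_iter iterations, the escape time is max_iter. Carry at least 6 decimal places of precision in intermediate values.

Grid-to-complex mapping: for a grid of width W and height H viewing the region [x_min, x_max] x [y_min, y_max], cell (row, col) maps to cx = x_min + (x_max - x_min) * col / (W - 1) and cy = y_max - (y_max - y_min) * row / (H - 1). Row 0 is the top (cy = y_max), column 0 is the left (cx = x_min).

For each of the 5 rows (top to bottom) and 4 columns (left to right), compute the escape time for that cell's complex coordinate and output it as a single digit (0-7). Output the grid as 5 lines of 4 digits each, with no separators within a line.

Answer: 3222
5532
7742
7752
7752

Derivation:
(row=0, col=0): c = -0.4000 + 1.2500i → escape time 3
(row=0, col=1): c = 0.0667 + 1.2500i → escape time 2
(row=0, col=2): c = 0.5333 + 1.2500i → escape time 2
(row=0, col=3): c = 1.0000 + 1.2500i → escape time 2
(row=1, col=0): c = -0.4000 + 0.9175i → escape time 5
(row=1, col=1): c = 0.0667 + 0.9175i → escape time 5
(row=1, col=2): c = 0.5333 + 0.9175i → escape time 3
(row=1, col=3): c = 1.0000 + 0.9175i → escape time 2
(row=2, col=0): c = -0.4000 + 0.5850i → escape time 7
(row=2, col=1): c = 0.0667 + 0.5850i → escape time 7
(row=2, col=2): c = 0.5333 + 0.5850i → escape time 4
(row=2, col=3): c = 1.0000 + 0.5850i → escape time 2
(row=3, col=0): c = -0.4000 + 0.2525i → escape time 7
(row=3, col=1): c = 0.0667 + 0.2525i → escape time 7
(row=3, col=2): c = 0.5333 + 0.2525i → escape time 5
(row=3, col=3): c = 1.0000 + 0.2525i → escape time 2
(row=4, col=0): c = -0.4000 + -0.0800i → escape time 7
(row=4, col=1): c = 0.0667 + -0.0800i → escape time 7
(row=4, col=2): c = 0.5333 + -0.0800i → escape time 5
(row=4, col=3): c = 1.0000 + -0.0800i → escape time 2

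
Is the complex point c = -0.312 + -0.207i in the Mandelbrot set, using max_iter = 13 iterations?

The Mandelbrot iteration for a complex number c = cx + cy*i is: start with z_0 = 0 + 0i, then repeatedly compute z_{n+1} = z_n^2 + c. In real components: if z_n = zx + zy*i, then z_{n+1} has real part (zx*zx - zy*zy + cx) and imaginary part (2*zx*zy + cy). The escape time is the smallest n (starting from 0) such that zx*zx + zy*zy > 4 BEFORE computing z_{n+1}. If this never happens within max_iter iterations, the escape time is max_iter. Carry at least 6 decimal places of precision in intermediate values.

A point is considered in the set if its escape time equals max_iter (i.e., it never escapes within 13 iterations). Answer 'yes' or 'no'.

z_0 = 0 + 0i, c = -0.3120 + -0.2070i
Iter 1: z = -0.3120 + -0.2070i, |z|^2 = 0.1402
Iter 2: z = -0.2575 + -0.0778i, |z|^2 = 0.0724
Iter 3: z = -0.2517 + -0.1669i, |z|^2 = 0.0912
Iter 4: z = -0.2765 + -0.1230i, |z|^2 = 0.0916
Iter 5: z = -0.2507 + -0.1390i, |z|^2 = 0.0822
Iter 6: z = -0.2685 + -0.1373i, |z|^2 = 0.0909
Iter 7: z = -0.2588 + -0.1333i, |z|^2 = 0.0847
Iter 8: z = -0.2628 + -0.1380i, |z|^2 = 0.0881
Iter 9: z = -0.2620 + -0.1345i, |z|^2 = 0.0867
Iter 10: z = -0.2614 + -0.1365i, |z|^2 = 0.0870
Iter 11: z = -0.2623 + -0.1356i, |z|^2 = 0.0872
Iter 12: z = -0.2616 + -0.1359i, |z|^2 = 0.0869
Did not escape in 13 iterations → in set

Answer: yes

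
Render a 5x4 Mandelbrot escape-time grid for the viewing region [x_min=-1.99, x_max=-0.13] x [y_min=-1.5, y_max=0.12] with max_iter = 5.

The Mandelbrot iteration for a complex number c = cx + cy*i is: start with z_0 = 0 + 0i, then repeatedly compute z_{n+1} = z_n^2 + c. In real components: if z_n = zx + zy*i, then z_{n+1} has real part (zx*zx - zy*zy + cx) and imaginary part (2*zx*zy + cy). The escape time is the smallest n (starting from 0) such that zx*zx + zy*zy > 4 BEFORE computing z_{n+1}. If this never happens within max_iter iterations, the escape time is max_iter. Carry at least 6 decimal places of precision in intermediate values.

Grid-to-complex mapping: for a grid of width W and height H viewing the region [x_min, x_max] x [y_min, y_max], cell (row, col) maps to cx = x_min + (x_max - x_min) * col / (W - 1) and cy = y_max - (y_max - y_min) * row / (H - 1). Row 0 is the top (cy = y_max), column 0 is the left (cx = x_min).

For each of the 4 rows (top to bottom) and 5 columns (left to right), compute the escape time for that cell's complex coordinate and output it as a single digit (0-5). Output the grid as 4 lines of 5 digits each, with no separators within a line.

(row=0, col=0): c = -1.9900 + 0.1200i → escape time 3
(row=0, col=1): c = -1.5250 + 0.1200i → escape time 5
(row=0, col=2): c = -1.0600 + 0.1200i → escape time 5
(row=0, col=3): c = -0.5950 + 0.1200i → escape time 5
(row=0, col=4): c = -0.1300 + 0.1200i → escape time 5
(row=1, col=0): c = -1.9900 + -0.4200i → escape time 1
(row=1, col=1): c = -1.5250 + -0.4200i → escape time 4
(row=1, col=2): c = -1.0600 + -0.4200i → escape time 5
(row=1, col=3): c = -0.5950 + -0.4200i → escape time 5
(row=1, col=4): c = -0.1300 + -0.4200i → escape time 5
(row=2, col=0): c = -1.9900 + -0.9600i → escape time 1
(row=2, col=1): c = -1.5250 + -0.9600i → escape time 3
(row=2, col=2): c = -1.0600 + -0.9600i → escape time 3
(row=2, col=3): c = -0.5950 + -0.9600i → escape time 4
(row=2, col=4): c = -0.1300 + -0.9600i → escape time 5
(row=3, col=0): c = -1.9900 + -1.5000i → escape time 1
(row=3, col=1): c = -1.5250 + -1.5000i → escape time 1
(row=3, col=2): c = -1.0600 + -1.5000i → escape time 2
(row=3, col=3): c = -0.5950 + -1.5000i → escape time 2
(row=3, col=4): c = -0.1300 + -1.5000i → escape time 2

Answer: 35555
14555
13345
11222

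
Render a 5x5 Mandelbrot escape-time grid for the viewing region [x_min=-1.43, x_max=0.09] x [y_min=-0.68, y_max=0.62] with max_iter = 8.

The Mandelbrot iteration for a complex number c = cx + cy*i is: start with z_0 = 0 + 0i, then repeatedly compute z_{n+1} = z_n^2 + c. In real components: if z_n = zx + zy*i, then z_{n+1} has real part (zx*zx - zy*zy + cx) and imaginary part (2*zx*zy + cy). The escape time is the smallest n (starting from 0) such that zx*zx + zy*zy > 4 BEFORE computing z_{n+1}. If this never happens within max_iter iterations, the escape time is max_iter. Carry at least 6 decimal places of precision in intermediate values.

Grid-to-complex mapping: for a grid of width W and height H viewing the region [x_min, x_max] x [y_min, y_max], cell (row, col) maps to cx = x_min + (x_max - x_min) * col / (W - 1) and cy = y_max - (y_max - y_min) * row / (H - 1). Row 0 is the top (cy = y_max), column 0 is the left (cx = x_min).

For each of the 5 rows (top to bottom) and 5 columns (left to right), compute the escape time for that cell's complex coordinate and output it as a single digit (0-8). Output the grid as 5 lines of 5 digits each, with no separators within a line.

Answer: 34788
58888
88888
58888
34688

Derivation:
(row=0, col=0): c = -1.4300 + 0.6200i → escape time 3
(row=0, col=1): c = -1.0500 + 0.6200i → escape time 4
(row=0, col=2): c = -0.6700 + 0.6200i → escape time 7
(row=0, col=3): c = -0.2900 + 0.6200i → escape time 8
(row=0, col=4): c = 0.0900 + 0.6200i → escape time 8
(row=1, col=0): c = -1.4300 + 0.2950i → escape time 5
(row=1, col=1): c = -1.0500 + 0.2950i → escape time 8
(row=1, col=2): c = -0.6700 + 0.2950i → escape time 8
(row=1, col=3): c = -0.2900 + 0.2950i → escape time 8
(row=1, col=4): c = 0.0900 + 0.2950i → escape time 8
(row=2, col=0): c = -1.4300 + -0.0300i → escape time 8
(row=2, col=1): c = -1.0500 + -0.0300i → escape time 8
(row=2, col=2): c = -0.6700 + -0.0300i → escape time 8
(row=2, col=3): c = -0.2900 + -0.0300i → escape time 8
(row=2, col=4): c = 0.0900 + -0.0300i → escape time 8
(row=3, col=0): c = -1.4300 + -0.3550i → escape time 5
(row=3, col=1): c = -1.0500 + -0.3550i → escape time 8
(row=3, col=2): c = -0.6700 + -0.3550i → escape time 8
(row=3, col=3): c = -0.2900 + -0.3550i → escape time 8
(row=3, col=4): c = 0.0900 + -0.3550i → escape time 8
(row=4, col=0): c = -1.4300 + -0.6800i → escape time 3
(row=4, col=1): c = -1.0500 + -0.6800i → escape time 4
(row=4, col=2): c = -0.6700 + -0.6800i → escape time 6
(row=4, col=3): c = -0.2900 + -0.6800i → escape time 8
(row=4, col=4): c = 0.0900 + -0.6800i → escape time 8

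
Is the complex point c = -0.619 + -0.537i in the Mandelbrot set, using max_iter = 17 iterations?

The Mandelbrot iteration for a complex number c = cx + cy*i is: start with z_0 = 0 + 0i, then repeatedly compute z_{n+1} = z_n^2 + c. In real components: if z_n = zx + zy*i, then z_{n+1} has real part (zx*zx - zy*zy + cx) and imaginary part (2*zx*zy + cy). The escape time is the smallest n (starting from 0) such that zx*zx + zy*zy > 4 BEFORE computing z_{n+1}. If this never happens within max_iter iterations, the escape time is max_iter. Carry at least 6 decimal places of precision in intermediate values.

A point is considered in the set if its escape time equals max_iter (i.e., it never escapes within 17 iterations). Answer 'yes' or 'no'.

Answer: no

Derivation:
z_0 = 0 + 0i, c = -0.6190 + -0.5370i
Iter 1: z = -0.6190 + -0.5370i, |z|^2 = 0.6715
Iter 2: z = -0.5242 + 0.1278i, |z|^2 = 0.2911
Iter 3: z = -0.3605 + -0.6710i, |z|^2 = 0.5802
Iter 4: z = -0.9392 + -0.0532i, |z|^2 = 0.8850
Iter 5: z = 0.2604 + -0.4371i, |z|^2 = 0.2589
Iter 6: z = -0.7423 + -0.7646i, |z|^2 = 1.1357
Iter 7: z = -0.6526 + 0.5982i, |z|^2 = 0.7837
Iter 8: z = -0.5509 + -1.3178i, |z|^2 = 2.0400
Iter 9: z = -2.0520 + 0.9149i, |z|^2 = 5.0478
Escaped at iteration 9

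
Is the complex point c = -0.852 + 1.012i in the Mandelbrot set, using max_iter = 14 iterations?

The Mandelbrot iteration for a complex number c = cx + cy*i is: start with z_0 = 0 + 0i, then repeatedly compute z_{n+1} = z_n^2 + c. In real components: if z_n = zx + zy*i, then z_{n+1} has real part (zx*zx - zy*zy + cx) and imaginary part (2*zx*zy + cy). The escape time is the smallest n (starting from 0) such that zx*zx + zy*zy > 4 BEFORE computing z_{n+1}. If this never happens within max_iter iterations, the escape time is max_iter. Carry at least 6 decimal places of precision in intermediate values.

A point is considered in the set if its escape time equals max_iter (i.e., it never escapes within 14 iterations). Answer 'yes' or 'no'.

Answer: no

Derivation:
z_0 = 0 + 0i, c = -0.8520 + 1.0120i
Iter 1: z = -0.8520 + 1.0120i, |z|^2 = 1.7500
Iter 2: z = -1.1502 + -0.7124i, |z|^2 = 1.8306
Iter 3: z = -0.0365 + 2.6510i, |z|^2 = 7.0290
Escaped at iteration 3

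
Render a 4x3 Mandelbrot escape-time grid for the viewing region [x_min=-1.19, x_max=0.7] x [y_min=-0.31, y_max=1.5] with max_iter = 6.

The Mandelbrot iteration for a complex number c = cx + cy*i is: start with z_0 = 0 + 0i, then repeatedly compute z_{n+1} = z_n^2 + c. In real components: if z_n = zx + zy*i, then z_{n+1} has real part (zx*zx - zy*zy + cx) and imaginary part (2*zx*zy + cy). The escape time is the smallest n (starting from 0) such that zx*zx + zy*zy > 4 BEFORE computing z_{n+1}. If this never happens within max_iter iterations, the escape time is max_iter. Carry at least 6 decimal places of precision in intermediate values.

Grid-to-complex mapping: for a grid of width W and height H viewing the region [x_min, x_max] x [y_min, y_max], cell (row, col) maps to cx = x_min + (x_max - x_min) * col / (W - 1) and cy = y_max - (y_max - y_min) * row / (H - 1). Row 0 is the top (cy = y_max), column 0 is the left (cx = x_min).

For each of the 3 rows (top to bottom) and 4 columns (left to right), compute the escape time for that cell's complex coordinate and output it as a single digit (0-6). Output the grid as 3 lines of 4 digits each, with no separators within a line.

(row=0, col=0): c = -1.1900 + 1.5000i → escape time 2
(row=0, col=1): c = -0.5600 + 1.5000i → escape time 2
(row=0, col=2): c = 0.0700 + 1.5000i → escape time 2
(row=0, col=3): c = 0.7000 + 1.5000i → escape time 2
(row=1, col=0): c = -1.1900 + 0.5950i → escape time 3
(row=1, col=1): c = -0.5600 + 0.5950i → escape time 6
(row=1, col=2): c = 0.0700 + 0.5950i → escape time 6
(row=1, col=3): c = 0.7000 + 0.5950i → escape time 3
(row=2, col=0): c = -1.1900 + -0.3100i → escape time 6
(row=2, col=1): c = -0.5600 + -0.3100i → escape time 6
(row=2, col=2): c = 0.0700 + -0.3100i → escape time 6
(row=2, col=3): c = 0.7000 + -0.3100i → escape time 3

Answer: 2222
3663
6663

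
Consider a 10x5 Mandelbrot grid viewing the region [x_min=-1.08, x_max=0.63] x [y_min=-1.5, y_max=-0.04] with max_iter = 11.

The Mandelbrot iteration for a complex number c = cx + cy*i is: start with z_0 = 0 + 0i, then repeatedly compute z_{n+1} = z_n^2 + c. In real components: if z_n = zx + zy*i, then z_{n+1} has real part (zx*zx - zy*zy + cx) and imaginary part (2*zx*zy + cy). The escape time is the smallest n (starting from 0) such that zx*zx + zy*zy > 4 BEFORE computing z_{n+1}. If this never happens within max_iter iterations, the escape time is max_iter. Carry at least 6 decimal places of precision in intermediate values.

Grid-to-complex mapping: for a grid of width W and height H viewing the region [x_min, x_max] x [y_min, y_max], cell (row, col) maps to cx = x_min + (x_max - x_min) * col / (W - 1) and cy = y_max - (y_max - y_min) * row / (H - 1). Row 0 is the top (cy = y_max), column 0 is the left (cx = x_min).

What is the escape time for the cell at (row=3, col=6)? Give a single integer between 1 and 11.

Answer: 4

Derivation:
z_0 = 0 + 0i, c = 0.0600 + -1.1350i
Iter 1: z = 0.0600 + -1.1350i, |z|^2 = 1.2918
Iter 2: z = -1.2246 + -1.2712i, |z|^2 = 3.1157
Iter 3: z = -0.0562 + 1.9785i, |z|^2 = 3.9176
Iter 4: z = -3.8512 + -1.3576i, |z|^2 = 16.6750
Escaped at iteration 4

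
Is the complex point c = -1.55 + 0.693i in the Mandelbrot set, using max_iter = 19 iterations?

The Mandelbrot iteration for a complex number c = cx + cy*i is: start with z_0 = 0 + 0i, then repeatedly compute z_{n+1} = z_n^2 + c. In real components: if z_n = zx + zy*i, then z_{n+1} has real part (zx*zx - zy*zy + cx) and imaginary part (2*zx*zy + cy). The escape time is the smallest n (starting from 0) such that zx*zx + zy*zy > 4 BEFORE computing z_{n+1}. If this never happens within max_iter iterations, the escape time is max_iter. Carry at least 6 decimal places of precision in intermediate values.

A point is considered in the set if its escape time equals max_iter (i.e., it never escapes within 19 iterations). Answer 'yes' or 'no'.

Answer: no

Derivation:
z_0 = 0 + 0i, c = -1.5500 + 0.6930i
Iter 1: z = -1.5500 + 0.6930i, |z|^2 = 2.8827
Iter 2: z = 0.3723 + -1.4553i, |z|^2 = 2.2565
Iter 3: z = -3.5293 + -0.3905i, |z|^2 = 12.6086
Escaped at iteration 3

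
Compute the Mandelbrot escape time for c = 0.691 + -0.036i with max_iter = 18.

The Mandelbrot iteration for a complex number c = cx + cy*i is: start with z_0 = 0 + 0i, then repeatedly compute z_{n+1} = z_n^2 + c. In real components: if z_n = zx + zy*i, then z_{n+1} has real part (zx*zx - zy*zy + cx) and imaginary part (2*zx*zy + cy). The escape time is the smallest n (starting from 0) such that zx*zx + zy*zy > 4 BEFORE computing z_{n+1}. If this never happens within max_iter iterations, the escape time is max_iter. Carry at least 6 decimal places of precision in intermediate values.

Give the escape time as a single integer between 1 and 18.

z_0 = 0 + 0i, c = 0.6910 + -0.0360i
Iter 1: z = 0.6910 + -0.0360i, |z|^2 = 0.4788
Iter 2: z = 1.1672 + -0.0858i, |z|^2 = 1.3697
Iter 3: z = 2.0460 + -0.2362i, |z|^2 = 4.2418
Escaped at iteration 3

Answer: 3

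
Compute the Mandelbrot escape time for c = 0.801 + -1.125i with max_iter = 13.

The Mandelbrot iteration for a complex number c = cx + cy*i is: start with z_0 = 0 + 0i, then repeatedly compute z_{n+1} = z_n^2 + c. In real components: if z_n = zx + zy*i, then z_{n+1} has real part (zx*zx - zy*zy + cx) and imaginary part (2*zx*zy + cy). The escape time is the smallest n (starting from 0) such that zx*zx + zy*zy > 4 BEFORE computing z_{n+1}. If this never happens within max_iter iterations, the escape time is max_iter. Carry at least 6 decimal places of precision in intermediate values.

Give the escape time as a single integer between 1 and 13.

Answer: 2

Derivation:
z_0 = 0 + 0i, c = 0.8010 + -1.1250i
Iter 1: z = 0.8010 + -1.1250i, |z|^2 = 1.9072
Iter 2: z = 0.1770 + -2.9272i, |z|^2 = 8.6001
Escaped at iteration 2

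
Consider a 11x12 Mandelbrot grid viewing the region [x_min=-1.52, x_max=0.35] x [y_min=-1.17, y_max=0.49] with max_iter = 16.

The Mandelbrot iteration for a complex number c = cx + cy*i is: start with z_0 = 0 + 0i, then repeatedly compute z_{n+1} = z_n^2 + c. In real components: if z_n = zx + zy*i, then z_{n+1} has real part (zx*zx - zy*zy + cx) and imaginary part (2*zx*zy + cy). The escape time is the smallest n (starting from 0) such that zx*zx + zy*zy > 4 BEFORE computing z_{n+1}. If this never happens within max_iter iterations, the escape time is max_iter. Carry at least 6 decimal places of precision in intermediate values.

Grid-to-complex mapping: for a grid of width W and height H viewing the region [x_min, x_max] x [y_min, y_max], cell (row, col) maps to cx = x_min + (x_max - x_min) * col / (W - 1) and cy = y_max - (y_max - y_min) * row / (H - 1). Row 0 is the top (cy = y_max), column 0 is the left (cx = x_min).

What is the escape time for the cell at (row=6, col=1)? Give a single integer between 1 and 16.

z_0 = 0 + 0i, c = -1.3330 + -0.4155i
Iter 1: z = -1.3330 + -0.4155i, |z|^2 = 1.9495
Iter 2: z = 0.2713 + 0.6921i, |z|^2 = 0.5527
Iter 3: z = -1.7385 + -0.0399i, |z|^2 = 3.0239
Iter 4: z = 1.6877 + -0.2767i, |z|^2 = 2.9248
Iter 5: z = 1.4387 + -1.3493i, |z|^2 = 3.8907
Iter 6: z = -1.0837 + -4.2982i, |z|^2 = 19.6487
Escaped at iteration 6

Answer: 6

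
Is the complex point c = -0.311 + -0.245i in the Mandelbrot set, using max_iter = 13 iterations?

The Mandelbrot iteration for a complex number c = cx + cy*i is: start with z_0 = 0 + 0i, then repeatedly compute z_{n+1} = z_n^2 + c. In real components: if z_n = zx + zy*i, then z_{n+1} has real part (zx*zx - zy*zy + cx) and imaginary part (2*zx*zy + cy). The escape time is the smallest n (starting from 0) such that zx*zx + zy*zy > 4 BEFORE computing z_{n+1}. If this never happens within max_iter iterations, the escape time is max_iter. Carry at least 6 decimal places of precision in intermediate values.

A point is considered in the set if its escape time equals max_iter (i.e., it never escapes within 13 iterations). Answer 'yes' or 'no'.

z_0 = 0 + 0i, c = -0.3110 + -0.2450i
Iter 1: z = -0.3110 + -0.2450i, |z|^2 = 0.1567
Iter 2: z = -0.2743 + -0.0926i, |z|^2 = 0.0838
Iter 3: z = -0.2443 + -0.1942i, |z|^2 = 0.0974
Iter 4: z = -0.2890 + -0.1501i, |z|^2 = 0.1061
Iter 5: z = -0.2500 + -0.1582i, |z|^2 = 0.0875
Iter 6: z = -0.2735 + -0.1659i, |z|^2 = 0.1023
Iter 7: z = -0.2637 + -0.1543i, |z|^2 = 0.0933
Iter 8: z = -0.2653 + -0.1636i, |z|^2 = 0.0971
Iter 9: z = -0.2674 + -0.1582i, |z|^2 = 0.0965
Iter 10: z = -0.2645 + -0.1604i, |z|^2 = 0.0957
Iter 11: z = -0.2668 + -0.1601i, |z|^2 = 0.0968
Iter 12: z = -0.2655 + -0.1596i, |z|^2 = 0.0959
Did not escape in 13 iterations → in set

Answer: yes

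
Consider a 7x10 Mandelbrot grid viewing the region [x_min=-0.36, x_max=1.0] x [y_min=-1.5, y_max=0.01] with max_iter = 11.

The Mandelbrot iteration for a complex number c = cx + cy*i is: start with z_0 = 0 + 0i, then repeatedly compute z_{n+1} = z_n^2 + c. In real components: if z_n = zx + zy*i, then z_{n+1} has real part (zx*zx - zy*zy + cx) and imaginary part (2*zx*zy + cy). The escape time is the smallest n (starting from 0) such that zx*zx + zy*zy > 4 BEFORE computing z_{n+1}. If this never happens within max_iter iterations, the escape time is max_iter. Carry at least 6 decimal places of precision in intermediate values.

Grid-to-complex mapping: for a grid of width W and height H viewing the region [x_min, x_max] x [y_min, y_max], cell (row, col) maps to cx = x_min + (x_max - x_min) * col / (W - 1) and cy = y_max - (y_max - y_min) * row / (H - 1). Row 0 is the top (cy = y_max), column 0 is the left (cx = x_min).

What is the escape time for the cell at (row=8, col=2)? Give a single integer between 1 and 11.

Answer: 2

Derivation:
z_0 = 0 + 0i, c = 0.0933 + -1.3322i
Iter 1: z = 0.0933 + -1.3322i, |z|^2 = 1.7835
Iter 2: z = -1.6728 + -1.5809i, |z|^2 = 5.2974
Escaped at iteration 2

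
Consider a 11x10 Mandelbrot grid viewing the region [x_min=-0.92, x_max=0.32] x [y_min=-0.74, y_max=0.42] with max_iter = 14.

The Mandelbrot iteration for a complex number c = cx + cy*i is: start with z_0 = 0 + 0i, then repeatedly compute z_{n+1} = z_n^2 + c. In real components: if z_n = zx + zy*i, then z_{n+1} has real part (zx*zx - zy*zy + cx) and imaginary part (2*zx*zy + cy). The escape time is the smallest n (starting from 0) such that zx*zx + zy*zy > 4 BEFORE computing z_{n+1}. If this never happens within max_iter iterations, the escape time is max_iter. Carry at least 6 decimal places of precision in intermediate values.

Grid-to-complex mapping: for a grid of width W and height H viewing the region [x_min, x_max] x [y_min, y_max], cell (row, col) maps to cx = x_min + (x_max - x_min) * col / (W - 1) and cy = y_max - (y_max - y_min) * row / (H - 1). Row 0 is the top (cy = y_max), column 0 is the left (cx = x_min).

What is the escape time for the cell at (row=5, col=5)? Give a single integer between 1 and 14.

z_0 = 0 + 0i, c = -0.3000 + -0.2244i
Iter 1: z = -0.3000 + -0.2244i, |z|^2 = 0.1404
Iter 2: z = -0.2604 + -0.0898i, |z|^2 = 0.0759
Iter 3: z = -0.2403 + -0.1777i, |z|^2 = 0.0893
Iter 4: z = -0.2738 + -0.1391i, |z|^2 = 0.0943
Iter 5: z = -0.2443 + -0.1483i, |z|^2 = 0.0817
Iter 6: z = -0.2623 + -0.1520i, |z|^2 = 0.0919
Iter 7: z = -0.2543 + -0.1447i, |z|^2 = 0.0856
Iter 8: z = -0.2563 + -0.1508i, |z|^2 = 0.0884
Iter 9: z = -0.2571 + -0.1471i, |z|^2 = 0.0877
Iter 10: z = -0.2556 + -0.1488i, |z|^2 = 0.0875
Iter 11: z = -0.2568 + -0.1484i, |z|^2 = 0.0880
Iter 12: z = -0.2561 + -0.1482i, |z|^2 = 0.0875
Iter 13: z = -0.2564 + -0.1485i, |z|^2 = 0.0878

Answer: 14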